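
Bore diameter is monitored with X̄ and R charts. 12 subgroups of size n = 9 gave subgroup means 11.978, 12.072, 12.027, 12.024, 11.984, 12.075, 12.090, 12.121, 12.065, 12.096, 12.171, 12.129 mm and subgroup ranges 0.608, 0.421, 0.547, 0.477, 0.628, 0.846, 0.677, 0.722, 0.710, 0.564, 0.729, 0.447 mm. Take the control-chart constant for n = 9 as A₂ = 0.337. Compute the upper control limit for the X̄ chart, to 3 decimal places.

12.276

X̄̄ = (11.978 + 12.072 + 12.027 + 12.024 + 11.984 + 12.075 + 12.090 + 12.121 + 12.065 + 12.096 + 12.171 + 12.129) / 12 = 144.8320 / 12 = 12.0693
R̄ = (0.608 + 0.421 + 0.547 + 0.477 + 0.628 + 0.846 + 0.677 + 0.722 + 0.710 + 0.564 + 0.729 + 0.447) / 12 = 7.3760 / 12 = 0.6147
UCL = X̄̄ + A₂·R̄ = 12.0693 + 0.337 × 0.6147 = 12.2765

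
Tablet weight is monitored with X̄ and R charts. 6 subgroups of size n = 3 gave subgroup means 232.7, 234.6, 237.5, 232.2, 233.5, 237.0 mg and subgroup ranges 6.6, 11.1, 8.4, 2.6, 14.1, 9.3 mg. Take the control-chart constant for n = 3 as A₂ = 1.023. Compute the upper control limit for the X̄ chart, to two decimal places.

243.47

X̄̄ = (232.7 + 234.6 + 237.5 + 232.2 + 233.5 + 237.0) / 6 = 1407.5000 / 6 = 234.5833
R̄ = (6.6 + 11.1 + 8.4 + 2.6 + 14.1 + 9.3) / 6 = 52.1000 / 6 = 8.6833
UCL = X̄̄ + A₂·R̄ = 234.5833 + 1.023 × 8.6833 = 243.4664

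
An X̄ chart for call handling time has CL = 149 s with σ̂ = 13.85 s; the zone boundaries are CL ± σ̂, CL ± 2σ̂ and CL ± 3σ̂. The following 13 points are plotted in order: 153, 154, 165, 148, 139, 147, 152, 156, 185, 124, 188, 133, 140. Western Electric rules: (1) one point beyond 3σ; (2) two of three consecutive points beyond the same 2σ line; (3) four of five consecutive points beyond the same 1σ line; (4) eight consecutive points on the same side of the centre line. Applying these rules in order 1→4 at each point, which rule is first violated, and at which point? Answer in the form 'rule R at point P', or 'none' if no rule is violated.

Zone of each point (C = within 1σ̂, B = 1σ̂–2σ̂, A = 2σ̂–3σ̂, * = beyond 3σ̂; sign = side of CL): 1:+C, 2:+C, 3:+B, 4:-C, 5:-C, 6:-C, 7:+C, 8:+C, 9:+A, 10:-B, 11:+A, 12:-B, 13:-C
Rule 2 (two of three consecutive points beyond the same 2σ limit) is satisfied at point 11.

rule 2 at point 11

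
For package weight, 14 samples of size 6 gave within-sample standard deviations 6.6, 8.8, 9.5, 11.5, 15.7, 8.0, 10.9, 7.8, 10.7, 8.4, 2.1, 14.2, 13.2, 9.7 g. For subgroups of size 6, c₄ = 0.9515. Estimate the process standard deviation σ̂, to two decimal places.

10.29

s̄ = (6.6 + 8.8 + 9.5 + 11.5 + 15.7 + 8.0 + 10.9 + 7.8 + 10.7 + 8.4 + 2.1 + 14.2 + 13.2 + 9.7) / 14 = 9.7929
σ̂ = s̄ / c₄ = 9.7929 / 0.9515 = 10.2920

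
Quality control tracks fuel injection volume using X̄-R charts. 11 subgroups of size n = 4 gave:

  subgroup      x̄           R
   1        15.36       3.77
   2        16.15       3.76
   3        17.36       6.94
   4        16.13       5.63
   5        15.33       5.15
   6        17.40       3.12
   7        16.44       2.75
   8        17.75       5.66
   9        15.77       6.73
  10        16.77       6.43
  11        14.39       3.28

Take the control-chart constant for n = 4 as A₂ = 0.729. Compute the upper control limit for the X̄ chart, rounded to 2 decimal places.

19.79

X̄̄ = (15.36 + 16.15 + 17.36 + 16.13 + 15.33 + 17.40 + 16.44 + 17.75 + 15.77 + 16.77 + 14.39) / 11 = 178.8500 / 11 = 16.2591
R̄ = (3.77 + 3.76 + 6.94 + 5.63 + 5.15 + 3.12 + 2.75 + 5.66 + 6.73 + 6.43 + 3.28) / 11 = 53.2200 / 11 = 4.8382
UCL = X̄̄ + A₂·R̄ = 16.2591 + 0.729 × 4.8382 = 19.7861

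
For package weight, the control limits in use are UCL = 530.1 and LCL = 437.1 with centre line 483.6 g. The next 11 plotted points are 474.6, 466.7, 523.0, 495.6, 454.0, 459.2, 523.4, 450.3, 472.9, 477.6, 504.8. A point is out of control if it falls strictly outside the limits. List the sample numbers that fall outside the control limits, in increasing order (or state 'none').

All 11 points lie within [437.1, 530.1].

none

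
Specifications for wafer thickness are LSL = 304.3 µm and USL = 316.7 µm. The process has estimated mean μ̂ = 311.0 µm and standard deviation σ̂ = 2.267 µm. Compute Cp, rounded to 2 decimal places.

Cp = (USL − LSL) / (6σ̂) = (316.7 − 304.3) / (6 × 2.267) = 12.4000 / 13.6020 = 0.9116

0.91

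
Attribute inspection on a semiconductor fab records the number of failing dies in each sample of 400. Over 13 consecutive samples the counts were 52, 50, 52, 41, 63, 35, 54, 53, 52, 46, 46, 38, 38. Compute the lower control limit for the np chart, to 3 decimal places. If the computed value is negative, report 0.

28.249

p̄ = Σdᵢ / (k·n) = 620 / (13 × 400) = 0.11923
LCL = np̄ − 3·√(np̄(1−p̄)) = 47.6923 − 3 × 6.4812 = 28.2487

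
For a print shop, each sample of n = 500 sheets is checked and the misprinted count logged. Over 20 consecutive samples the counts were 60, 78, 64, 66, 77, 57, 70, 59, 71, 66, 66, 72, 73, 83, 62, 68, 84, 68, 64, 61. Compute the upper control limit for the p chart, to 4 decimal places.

p̄ = Σdᵢ / (k·n) = 1369 / (20 × 500) = 0.13690
UCL = p̄ + 3·√(p̄(1−p̄)/n) = 0.13690 + 3 × √(0.13690×0.86310/500) = 0.13690 + 3 × 0.01537 = 0.18302

0.1830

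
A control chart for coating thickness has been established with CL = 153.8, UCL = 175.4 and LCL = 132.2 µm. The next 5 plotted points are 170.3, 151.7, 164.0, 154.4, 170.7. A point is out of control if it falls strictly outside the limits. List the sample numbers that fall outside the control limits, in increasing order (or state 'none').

none

All 5 points lie within [132.2, 175.4].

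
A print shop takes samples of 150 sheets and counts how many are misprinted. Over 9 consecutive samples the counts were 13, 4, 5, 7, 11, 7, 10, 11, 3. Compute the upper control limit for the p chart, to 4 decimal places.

0.1073

p̄ = Σdᵢ / (k·n) = 71 / (9 × 150) = 0.05259
UCL = p̄ + 3·√(p̄(1−p̄)/n) = 0.05259 + 3 × √(0.05259×0.94741/150) = 0.05259 + 3 × 0.01823 = 0.10727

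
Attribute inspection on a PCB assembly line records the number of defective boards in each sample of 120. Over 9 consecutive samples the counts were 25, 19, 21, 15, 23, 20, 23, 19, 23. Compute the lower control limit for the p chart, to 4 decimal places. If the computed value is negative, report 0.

0.0702

p̄ = Σdᵢ / (k·n) = 188 / (9 × 120) = 0.17407
LCL = p̄ − 3·√(p̄(1−p̄)/n) = 0.17407 − 3 × 0.03461 = 0.07023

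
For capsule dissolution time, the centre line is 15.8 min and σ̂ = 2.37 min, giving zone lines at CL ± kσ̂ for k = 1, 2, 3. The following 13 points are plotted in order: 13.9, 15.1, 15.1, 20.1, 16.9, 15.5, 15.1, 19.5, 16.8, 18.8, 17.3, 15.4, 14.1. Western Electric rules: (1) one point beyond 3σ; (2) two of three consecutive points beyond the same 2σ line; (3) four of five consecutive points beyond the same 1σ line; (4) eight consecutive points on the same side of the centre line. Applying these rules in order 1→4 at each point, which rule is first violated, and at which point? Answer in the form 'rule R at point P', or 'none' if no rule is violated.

Zone of each point (C = within 1σ̂, B = 1σ̂–2σ̂, A = 2σ̂–3σ̂, * = beyond 3σ̂; sign = side of CL): 1:-C, 2:-C, 3:-C, 4:+B, 5:+C, 6:-C, 7:-C, 8:+B, 9:+C, 10:+B, 11:+C, 12:-C, 13:-C
No rule fires across all 13 points.

none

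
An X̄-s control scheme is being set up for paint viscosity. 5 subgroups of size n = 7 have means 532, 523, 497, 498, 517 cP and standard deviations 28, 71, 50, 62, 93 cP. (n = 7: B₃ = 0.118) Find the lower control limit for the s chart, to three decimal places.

7.174

s̄ = (28 + 71 + 50 + 62 + 93) / 5 = 60.8000
LCL_s = B₃·s̄ = 0.118 × 60.8000 = 7.1744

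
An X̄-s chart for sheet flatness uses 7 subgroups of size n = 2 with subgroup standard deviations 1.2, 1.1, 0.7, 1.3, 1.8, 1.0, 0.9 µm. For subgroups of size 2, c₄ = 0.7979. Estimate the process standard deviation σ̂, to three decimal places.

s̄ = (1.2 + 1.1 + 0.7 + 1.3 + 1.8 + 1.0 + 0.9) / 7 = 1.1429
σ̂ = s̄ / c₄ = 1.1429 / 0.7979 = 1.4323

1.432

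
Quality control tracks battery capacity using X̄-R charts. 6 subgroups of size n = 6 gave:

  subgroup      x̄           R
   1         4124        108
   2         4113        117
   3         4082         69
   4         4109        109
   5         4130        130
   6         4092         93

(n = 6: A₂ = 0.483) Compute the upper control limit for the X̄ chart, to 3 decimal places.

4158.726

X̄̄ = (4124 + 4113 + 4082 + 4109 + 4130 + 4092) / 6 = 24650.0000 / 6 = 4108.3333
R̄ = (108 + 117 + 69 + 109 + 130 + 93) / 6 = 626.0000 / 6 = 104.3333
UCL = X̄̄ + A₂·R̄ = 4108.3333 + 0.483 × 104.3333 = 4158.7263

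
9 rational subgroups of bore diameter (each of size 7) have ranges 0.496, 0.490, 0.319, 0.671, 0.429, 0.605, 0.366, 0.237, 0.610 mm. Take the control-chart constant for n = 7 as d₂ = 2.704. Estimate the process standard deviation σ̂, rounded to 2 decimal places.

R̄ = (0.496 + 0.490 + 0.319 + 0.671 + 0.429 + 0.605 + 0.366 + 0.237 + 0.610) / 9 = 0.4692
σ̂ = R̄ / d₂ = 0.4692 / 2.704 = 0.1735

0.17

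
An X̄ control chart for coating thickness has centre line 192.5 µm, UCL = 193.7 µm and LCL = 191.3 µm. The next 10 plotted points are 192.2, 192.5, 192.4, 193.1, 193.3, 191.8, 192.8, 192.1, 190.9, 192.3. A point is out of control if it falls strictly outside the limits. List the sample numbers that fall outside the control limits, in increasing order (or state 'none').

Compare each point to [191.3, 193.7]: sample 9 = 190.9 < LCL.

9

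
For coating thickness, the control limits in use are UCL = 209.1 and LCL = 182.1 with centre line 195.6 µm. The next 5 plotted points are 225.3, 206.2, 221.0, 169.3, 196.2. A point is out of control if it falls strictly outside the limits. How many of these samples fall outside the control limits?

Compare each point to [182.1, 209.1]: sample 1 = 225.3 > UCL; sample 3 = 221.0 > UCL; sample 4 = 169.3 < LCL.

3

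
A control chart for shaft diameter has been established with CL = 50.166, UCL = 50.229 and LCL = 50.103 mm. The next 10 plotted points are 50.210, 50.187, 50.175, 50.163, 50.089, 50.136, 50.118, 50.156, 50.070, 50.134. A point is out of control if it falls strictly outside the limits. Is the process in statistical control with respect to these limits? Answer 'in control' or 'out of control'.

out of control

Compare each point to [50.103, 50.229]: sample 5 = 50.089 < LCL; sample 9 = 50.070 < LCL.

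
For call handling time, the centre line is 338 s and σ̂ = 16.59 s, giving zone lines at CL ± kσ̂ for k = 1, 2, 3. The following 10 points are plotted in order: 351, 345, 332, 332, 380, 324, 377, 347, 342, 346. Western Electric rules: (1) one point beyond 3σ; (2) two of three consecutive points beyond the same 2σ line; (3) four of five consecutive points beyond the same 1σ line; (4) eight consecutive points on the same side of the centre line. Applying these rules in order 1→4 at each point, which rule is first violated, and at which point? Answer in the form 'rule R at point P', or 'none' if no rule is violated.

rule 2 at point 7

Zone of each point (C = within 1σ̂, B = 1σ̂–2σ̂, A = 2σ̂–3σ̂, * = beyond 3σ̂; sign = side of CL): 1:+C, 2:+C, 3:-C, 4:-C, 5:+A, 6:-C, 7:+A, 8:+C, 9:+C, 10:+C
Rule 2 (two of three consecutive points beyond the same 2σ limit) is satisfied at point 7.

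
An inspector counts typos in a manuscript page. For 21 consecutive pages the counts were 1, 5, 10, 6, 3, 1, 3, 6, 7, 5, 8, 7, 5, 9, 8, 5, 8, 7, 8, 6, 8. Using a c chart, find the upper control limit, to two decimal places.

13.35

c̄ = (1 + 5 + 10 + 6 + 3 + 1 + 3 + 6 + 7 + 5 + 8 + 7 + 5 + 9 + 8 + 5 + 8 + 7 + 8 + 6 + 8) / 21 = 126 / 21 = 6.0000
UCL = c̄ + 3√c̄ = 6.0000 + 3 × √6.0000 = 6.0000 + 3 × 2.4495 = 13.3485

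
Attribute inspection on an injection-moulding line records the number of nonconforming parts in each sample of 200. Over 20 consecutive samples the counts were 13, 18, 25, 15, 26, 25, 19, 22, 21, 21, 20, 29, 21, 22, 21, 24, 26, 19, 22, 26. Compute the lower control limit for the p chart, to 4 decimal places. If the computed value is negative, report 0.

p̄ = Σdᵢ / (k·n) = 435 / (20 × 200) = 0.10875
LCL = p̄ − 3·√(p̄(1−p̄)/n) = 0.10875 − 3 × 0.02201 = 0.04271

0.0427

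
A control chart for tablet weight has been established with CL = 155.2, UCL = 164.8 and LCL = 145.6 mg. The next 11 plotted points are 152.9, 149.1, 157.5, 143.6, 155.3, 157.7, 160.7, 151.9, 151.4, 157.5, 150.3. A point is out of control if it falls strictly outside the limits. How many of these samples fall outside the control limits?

1

Compare each point to [145.6, 164.8]: sample 4 = 143.6 < LCL.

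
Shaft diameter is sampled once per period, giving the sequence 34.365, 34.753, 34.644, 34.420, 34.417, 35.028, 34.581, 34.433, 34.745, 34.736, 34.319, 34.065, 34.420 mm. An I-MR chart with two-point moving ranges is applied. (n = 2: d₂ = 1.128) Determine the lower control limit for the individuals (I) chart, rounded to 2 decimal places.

33.81

X̄ = (34.365 + 34.753 + 34.644 + 34.420 + 34.417 + 35.028 + 34.581 + 34.433 + 34.745 + 34.736 + 34.319 + 34.065 + 34.420) / 13 = 34.5328
Moving ranges: 0.388, 0.109, 0.224, 0.003, 0.611, 0.447, 0.148, 0.312, 0.009, 0.417, 0.254, 0.355; M̄R̄ = 3.2770 / 12 = 0.2731
LCL = X̄ − 3·M̄R̄/d₂ = 34.5328 − 3 × 0.2731 / 1.128 = 33.8065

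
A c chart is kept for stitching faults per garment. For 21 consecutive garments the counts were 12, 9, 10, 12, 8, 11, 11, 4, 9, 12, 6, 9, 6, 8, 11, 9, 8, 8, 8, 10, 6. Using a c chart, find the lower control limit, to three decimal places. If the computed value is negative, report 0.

0.000

c̄ = (12 + 9 + 10 + 12 + 8 + 11 + 11 + 4 + 9 + 12 + 6 + 9 + 6 + 8 + 11 + 9 + 8 + 8 + 8 + 10 + 6) / 21 = 187 / 21 = 8.9048
LCL = c̄ − 3√c̄ = 8.9048 − 3 × 2.9841 = -0.0475 → 0 (cannot be negative)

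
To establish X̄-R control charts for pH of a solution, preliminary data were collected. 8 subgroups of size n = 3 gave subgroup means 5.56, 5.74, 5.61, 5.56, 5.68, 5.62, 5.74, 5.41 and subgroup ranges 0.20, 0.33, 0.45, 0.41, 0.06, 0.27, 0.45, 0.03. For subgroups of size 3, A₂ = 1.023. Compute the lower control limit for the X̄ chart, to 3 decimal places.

5.334

X̄̄ = (5.56 + 5.74 + 5.61 + 5.56 + 5.68 + 5.62 + 5.74 + 5.41) / 8 = 44.9200 / 8 = 5.6150
R̄ = (0.20 + 0.33 + 0.45 + 0.41 + 0.06 + 0.27 + 0.45 + 0.03) / 8 = 2.2000 / 8 = 0.2750
LCL = X̄̄ − A₂·R̄ = 5.6150 − 1.023 × 0.2750 = 5.3337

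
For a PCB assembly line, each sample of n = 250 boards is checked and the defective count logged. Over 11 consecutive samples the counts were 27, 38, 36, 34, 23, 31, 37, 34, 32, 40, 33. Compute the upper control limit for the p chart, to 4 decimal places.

0.1971

p̄ = Σdᵢ / (k·n) = 365 / (11 × 250) = 0.13273
UCL = p̄ + 3·√(p̄(1−p̄)/n) = 0.13273 + 3 × √(0.13273×0.86727/250) = 0.13273 + 3 × 0.02146 = 0.19710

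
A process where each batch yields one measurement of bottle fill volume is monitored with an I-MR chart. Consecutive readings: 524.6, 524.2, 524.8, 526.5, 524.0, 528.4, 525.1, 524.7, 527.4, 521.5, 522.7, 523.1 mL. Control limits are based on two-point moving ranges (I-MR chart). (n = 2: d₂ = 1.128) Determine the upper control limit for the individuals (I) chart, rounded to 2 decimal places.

X̄ = (524.6 + 524.2 + 524.8 + 526.5 + 524.0 + 528.4 + 525.1 + 524.7 + 527.4 + 521.5 + 522.7 + 523.1) / 12 = 524.7500
Moving ranges: 0.4, 0.6, 1.7, 2.5, 4.4, 3.3, 0.4, 2.7, 5.9, 1.2, 0.4; M̄R̄ = 23.5000 / 11 = 2.1364
UCL = X̄ + 3·M̄R̄/d₂ = 524.7500 + 3 × 2.1364 / 1.128 = 530.4318

530.43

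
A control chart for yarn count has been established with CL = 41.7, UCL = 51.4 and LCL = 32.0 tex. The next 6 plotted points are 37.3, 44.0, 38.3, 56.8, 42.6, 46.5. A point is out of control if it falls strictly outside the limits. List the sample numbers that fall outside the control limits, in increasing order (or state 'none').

4

Compare each point to [32.0, 51.4]: sample 4 = 56.8 > UCL.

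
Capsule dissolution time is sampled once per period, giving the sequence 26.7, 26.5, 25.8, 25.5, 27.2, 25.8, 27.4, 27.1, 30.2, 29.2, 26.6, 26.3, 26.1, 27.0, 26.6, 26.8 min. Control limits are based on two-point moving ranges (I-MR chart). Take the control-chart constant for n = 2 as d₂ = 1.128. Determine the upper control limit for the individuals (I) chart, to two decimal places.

29.57

X̄ = (26.7 + 26.5 + 25.8 + 25.5 + 27.2 + 25.8 + 27.4 + 27.1 + 30.2 + 29.2 + 26.6 + 26.3 + 26.1 + 27.0 + 26.6 + 26.8) / 16 = 26.9250
Moving ranges: 0.2, 0.7, 0.3, 1.7, 1.4, 1.6, 0.3, 3.1, 1.0, 2.6, 0.3, 0.2, 0.9, 0.4, 0.2; M̄R̄ = 14.9000 / 15 = 0.9933
UCL = X̄ + 3·M̄R̄/d₂ = 26.9250 + 3 × 0.9933 / 1.128 = 29.5668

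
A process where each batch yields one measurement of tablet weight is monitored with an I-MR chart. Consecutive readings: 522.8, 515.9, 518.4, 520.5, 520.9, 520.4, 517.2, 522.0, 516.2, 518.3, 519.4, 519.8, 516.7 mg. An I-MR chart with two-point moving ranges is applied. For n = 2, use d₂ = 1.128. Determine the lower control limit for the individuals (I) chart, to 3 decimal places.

511.824

X̄ = (522.8 + 515.9 + 518.4 + 520.5 + 520.9 + 520.4 + 517.2 + 522.0 + 516.2 + 518.3 + 519.4 + 519.8 + 516.7) / 13 = 519.1154
Moving ranges: 6.9, 2.5, 2.1, 0.4, 0.5, 3.2, 4.8, 5.8, 2.1, 1.1, 0.4, 3.1; M̄R̄ = 32.9000 / 12 = 2.7417
LCL = X̄ − 3·M̄R̄/d₂ = 519.1154 − 3 × 2.7417 / 1.128 = 511.8237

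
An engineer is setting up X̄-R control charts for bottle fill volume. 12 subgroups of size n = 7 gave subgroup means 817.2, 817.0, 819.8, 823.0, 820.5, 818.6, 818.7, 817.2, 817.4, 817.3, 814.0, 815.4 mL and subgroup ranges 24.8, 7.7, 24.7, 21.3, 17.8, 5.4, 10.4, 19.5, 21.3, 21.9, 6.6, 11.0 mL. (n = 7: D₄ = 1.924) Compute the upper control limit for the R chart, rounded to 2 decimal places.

30.85

R̄ = (24.8 + 7.7 + 24.7 + 21.3 + 17.8 + 5.4 + 10.4 + 19.5 + 21.3 + 21.9 + 6.6 + 11.0) / 12 = 192.4000 / 12 = 16.0333
UCL_R = D₄·R̄ = 1.924 × 16.0333 = 30.8481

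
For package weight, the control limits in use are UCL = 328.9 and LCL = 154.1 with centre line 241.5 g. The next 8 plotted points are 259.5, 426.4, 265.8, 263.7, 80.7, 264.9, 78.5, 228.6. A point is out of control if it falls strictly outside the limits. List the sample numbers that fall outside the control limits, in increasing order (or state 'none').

2, 5, 7

Compare each point to [154.1, 328.9]: sample 2 = 426.4 > UCL; sample 5 = 80.7 < LCL; sample 7 = 78.5 < LCL.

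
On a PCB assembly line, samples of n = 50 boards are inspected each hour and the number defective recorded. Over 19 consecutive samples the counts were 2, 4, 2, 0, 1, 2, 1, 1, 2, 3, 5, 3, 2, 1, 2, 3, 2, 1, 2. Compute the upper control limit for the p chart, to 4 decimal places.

p̄ = Σdᵢ / (k·n) = 39 / (19 × 50) = 0.04105
UCL = p̄ + 3·√(p̄(1−p̄)/n) = 0.04105 + 3 × √(0.04105×0.95895/50) = 0.04105 + 3 × 0.02806 = 0.12523

0.1252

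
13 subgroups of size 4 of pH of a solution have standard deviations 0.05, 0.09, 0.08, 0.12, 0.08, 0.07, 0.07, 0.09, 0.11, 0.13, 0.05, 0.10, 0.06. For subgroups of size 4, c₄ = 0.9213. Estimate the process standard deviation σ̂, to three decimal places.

0.092

s̄ = (0.05 + 0.09 + 0.08 + 0.12 + 0.08 + 0.07 + 0.07 + 0.09 + 0.11 + 0.13 + 0.05 + 0.10 + 0.06) / 13 = 0.0846
σ̂ = s̄ / c₄ = 0.0846 / 0.9213 = 0.0918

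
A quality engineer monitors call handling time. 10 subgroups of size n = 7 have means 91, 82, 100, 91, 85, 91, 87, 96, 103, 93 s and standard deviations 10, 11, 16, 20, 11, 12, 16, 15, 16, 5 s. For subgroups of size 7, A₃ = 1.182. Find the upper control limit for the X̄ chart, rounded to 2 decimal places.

107.50

X̄̄ = (91 + 82 + 100 + 91 + 85 + 91 + 87 + 96 + 103 + 93) / 10 = 91.9000
s̄ = (10 + 11 + 16 + 20 + 11 + 12 + 16 + 15 + 16 + 5) / 10 = 13.2000
UCL = X̄̄ + A₃·s̄ = 91.9000 + 1.182 × 13.2000 = 107.5024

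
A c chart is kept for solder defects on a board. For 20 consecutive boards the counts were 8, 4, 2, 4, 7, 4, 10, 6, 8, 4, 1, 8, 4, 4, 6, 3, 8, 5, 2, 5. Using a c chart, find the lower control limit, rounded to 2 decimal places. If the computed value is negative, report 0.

0.00

c̄ = (8 + 4 + 2 + 4 + 7 + 4 + 10 + 6 + 8 + 4 + 1 + 8 + 4 + 4 + 6 + 3 + 8 + 5 + 2 + 5) / 20 = 103 / 20 = 5.1500
LCL = c̄ − 3√c̄ = 5.1500 − 3 × 2.2694 = -1.6581 → 0 (cannot be negative)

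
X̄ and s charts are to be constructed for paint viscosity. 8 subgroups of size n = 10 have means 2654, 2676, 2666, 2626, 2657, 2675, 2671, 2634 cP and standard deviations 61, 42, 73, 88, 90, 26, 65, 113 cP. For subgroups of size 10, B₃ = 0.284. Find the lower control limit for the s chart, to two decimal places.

s̄ = (61 + 42 + 73 + 88 + 90 + 26 + 65 + 113) / 8 = 69.7500
LCL_s = B₃·s̄ = 0.284 × 69.7500 = 19.8090

19.81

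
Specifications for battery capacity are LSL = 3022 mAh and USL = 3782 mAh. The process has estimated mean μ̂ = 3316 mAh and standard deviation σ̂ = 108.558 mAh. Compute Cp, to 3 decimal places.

Cp = (USL − LSL) / (6σ̂) = (3782 − 3022) / (6 × 108.558) = 760.0000 / 651.3480 = 1.1668

1.167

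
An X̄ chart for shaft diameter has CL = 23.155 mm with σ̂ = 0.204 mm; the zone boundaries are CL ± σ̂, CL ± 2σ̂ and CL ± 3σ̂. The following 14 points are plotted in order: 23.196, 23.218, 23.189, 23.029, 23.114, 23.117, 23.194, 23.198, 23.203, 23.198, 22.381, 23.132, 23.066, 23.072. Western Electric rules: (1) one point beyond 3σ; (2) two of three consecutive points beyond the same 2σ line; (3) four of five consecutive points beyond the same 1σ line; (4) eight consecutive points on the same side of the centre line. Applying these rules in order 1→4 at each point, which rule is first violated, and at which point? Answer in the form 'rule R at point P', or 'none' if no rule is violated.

Zone of each point (C = within 1σ̂, B = 1σ̂–2σ̂, A = 2σ̂–3σ̂, * = beyond 3σ̂; sign = side of CL): 1:+C, 2:+C, 3:+C, 4:-C, 5:-C, 6:-C, 7:+C, 8:+C, 9:+C, 10:+C, 11:-*, 12:-C, 13:-C, 14:-C
Rule 1 (one point beyond the 3σ limits) is satisfied at point 11.

rule 1 at point 11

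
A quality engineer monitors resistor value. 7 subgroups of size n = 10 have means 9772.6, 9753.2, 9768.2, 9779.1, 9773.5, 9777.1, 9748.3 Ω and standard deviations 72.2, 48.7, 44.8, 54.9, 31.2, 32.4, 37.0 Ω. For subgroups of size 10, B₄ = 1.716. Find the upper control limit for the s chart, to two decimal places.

s̄ = (72.2 + 48.7 + 44.8 + 54.9 + 31.2 + 32.4 + 37.0) / 7 = 45.8857
UCL_s = B₄·s̄ = 1.716 × 45.8857 = 78.7399

78.74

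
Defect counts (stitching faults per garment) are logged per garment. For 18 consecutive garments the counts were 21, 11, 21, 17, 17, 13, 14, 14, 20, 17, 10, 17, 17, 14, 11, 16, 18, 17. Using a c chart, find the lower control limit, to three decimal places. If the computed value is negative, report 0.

c̄ = (21 + 11 + 21 + 17 + 17 + 13 + 14 + 14 + 20 + 17 + 10 + 17 + 17 + 14 + 11 + 16 + 18 + 17) / 18 = 285 / 18 = 15.8333
LCL = c̄ − 3√c̄ = 15.8333 − 3 × 3.9791 = 3.8960

3.896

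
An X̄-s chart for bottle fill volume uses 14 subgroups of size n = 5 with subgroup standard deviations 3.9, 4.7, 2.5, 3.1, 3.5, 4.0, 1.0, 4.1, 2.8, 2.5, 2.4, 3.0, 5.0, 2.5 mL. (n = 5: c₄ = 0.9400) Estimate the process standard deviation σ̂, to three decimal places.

3.419

s̄ = (3.9 + 4.7 + 2.5 + 3.1 + 3.5 + 4.0 + 1.0 + 4.1 + 2.8 + 2.5 + 2.4 + 3.0 + 5.0 + 2.5) / 14 = 3.2143
σ̂ = s̄ / c₄ = 3.2143 / 0.9400 = 3.4195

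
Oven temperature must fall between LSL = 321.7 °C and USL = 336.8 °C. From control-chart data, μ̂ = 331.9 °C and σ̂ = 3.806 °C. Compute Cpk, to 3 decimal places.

Cpu = (USL − μ̂) / (3σ̂) = (336.8 − 331.9) / (3 × 3.806) = 0.4291; Cpl = (μ̂ − LSL) / (3σ̂) = (331.9 − 321.7) / (3 × 3.806) = 0.8933; Cpk = min(Cpu, Cpl) = 0.4291

0.429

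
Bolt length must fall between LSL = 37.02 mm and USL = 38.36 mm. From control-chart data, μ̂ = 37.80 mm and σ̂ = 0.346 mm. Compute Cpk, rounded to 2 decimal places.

Cpu = (USL − μ̂) / (3σ̂) = (38.36 − 37.80) / (3 × 0.346) = 0.5395; Cpl = (μ̂ − LSL) / (3σ̂) = (37.80 − 37.02) / (3 × 0.346) = 0.7514; Cpk = min(Cpu, Cpl) = 0.5395

0.54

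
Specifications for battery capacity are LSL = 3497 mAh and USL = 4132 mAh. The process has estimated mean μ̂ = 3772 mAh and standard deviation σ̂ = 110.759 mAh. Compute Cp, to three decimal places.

Cp = (USL − LSL) / (6σ̂) = (4132 − 3497) / (6 × 110.759) = 635.0000 / 664.5540 = 0.9555

0.956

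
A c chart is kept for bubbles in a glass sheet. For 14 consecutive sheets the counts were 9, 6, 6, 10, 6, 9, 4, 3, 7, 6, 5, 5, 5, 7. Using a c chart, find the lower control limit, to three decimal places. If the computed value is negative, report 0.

c̄ = (9 + 6 + 6 + 10 + 6 + 9 + 4 + 3 + 7 + 6 + 5 + 5 + 5 + 7) / 14 = 88 / 14 = 6.2857
LCL = c̄ − 3√c̄ = 6.2857 − 3 × 2.5071 = -1.2357 → 0 (cannot be negative)

0.000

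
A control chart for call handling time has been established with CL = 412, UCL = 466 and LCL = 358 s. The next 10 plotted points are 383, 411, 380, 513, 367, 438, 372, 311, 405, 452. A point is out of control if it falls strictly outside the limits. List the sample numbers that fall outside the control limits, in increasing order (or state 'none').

Compare each point to [358, 466]: sample 4 = 513 > UCL; sample 8 = 311 < LCL.

4, 8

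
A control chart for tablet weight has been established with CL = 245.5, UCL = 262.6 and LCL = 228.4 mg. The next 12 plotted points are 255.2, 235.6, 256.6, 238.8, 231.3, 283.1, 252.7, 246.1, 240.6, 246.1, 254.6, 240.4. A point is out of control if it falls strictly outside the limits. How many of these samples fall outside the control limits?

1

Compare each point to [228.4, 262.6]: sample 6 = 283.1 > UCL.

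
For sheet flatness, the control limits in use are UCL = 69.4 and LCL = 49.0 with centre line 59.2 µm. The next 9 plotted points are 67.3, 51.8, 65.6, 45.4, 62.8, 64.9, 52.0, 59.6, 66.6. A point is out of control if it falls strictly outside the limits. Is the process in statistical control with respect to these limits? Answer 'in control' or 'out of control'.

out of control

Compare each point to [49.0, 69.4]: sample 4 = 45.4 < LCL.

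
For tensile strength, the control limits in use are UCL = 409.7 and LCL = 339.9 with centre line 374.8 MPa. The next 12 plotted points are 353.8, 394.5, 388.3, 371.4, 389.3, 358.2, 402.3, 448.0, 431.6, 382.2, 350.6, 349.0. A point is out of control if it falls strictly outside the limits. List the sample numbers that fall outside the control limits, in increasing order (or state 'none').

Compare each point to [339.9, 409.7]: sample 8 = 448.0 > UCL; sample 9 = 431.6 > UCL.

8, 9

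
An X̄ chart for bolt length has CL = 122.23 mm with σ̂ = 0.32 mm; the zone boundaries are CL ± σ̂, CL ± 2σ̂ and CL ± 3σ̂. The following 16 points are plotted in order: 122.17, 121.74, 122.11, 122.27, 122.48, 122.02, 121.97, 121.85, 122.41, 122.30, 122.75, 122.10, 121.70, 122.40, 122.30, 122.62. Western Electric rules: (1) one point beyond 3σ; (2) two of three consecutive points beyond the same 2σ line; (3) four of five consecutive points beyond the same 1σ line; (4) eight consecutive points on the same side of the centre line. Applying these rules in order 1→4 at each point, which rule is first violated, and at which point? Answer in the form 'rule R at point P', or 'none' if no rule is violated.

none

Zone of each point (C = within 1σ̂, B = 1σ̂–2σ̂, A = 2σ̂–3σ̂, * = beyond 3σ̂; sign = side of CL): 1:-C, 2:-B, 3:-C, 4:+C, 5:+C, 6:-C, 7:-C, 8:-B, 9:+C, 10:+C, 11:+B, 12:-C, 13:-B, 14:+C, 15:+C, 16:+B
No rule fires across all 16 points.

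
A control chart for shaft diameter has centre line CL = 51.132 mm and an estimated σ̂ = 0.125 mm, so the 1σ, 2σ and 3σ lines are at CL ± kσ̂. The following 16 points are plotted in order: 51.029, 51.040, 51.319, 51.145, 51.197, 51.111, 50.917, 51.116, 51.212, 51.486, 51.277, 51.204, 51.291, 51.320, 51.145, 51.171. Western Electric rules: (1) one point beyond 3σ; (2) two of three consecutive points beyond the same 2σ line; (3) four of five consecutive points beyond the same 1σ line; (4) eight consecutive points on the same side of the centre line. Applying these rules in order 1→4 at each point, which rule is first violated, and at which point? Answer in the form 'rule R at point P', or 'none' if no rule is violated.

rule 3 at point 14

Zone of each point (C = within 1σ̂, B = 1σ̂–2σ̂, A = 2σ̂–3σ̂, * = beyond 3σ̂; sign = side of CL): 1:-C, 2:-C, 3:+B, 4:+C, 5:+C, 6:-C, 7:-B, 8:-C, 9:+C, 10:+A, 11:+B, 12:+C, 13:+B, 14:+B, 15:+C, 16:+C
Rule 3 (four of five consecutive points beyond the same 1σ limit) is satisfied at point 14.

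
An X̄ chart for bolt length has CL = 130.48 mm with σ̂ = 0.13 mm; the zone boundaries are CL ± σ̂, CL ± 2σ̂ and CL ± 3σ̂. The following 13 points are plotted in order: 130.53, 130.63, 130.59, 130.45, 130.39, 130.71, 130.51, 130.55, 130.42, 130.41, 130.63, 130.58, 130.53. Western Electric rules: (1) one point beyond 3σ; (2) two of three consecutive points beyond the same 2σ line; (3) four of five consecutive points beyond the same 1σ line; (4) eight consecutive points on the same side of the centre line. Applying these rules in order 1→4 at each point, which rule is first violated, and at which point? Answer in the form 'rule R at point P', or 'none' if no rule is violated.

none

Zone of each point (C = within 1σ̂, B = 1σ̂–2σ̂, A = 2σ̂–3σ̂, * = beyond 3σ̂; sign = side of CL): 1:+C, 2:+B, 3:+C, 4:-C, 5:-C, 6:+B, 7:+C, 8:+C, 9:-C, 10:-C, 11:+B, 12:+C, 13:+C
No rule fires across all 13 points.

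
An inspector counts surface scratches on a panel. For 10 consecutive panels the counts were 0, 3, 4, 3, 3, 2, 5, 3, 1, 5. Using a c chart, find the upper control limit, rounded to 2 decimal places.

8.01

c̄ = (0 + 3 + 4 + 3 + 3 + 2 + 5 + 3 + 1 + 5) / 10 = 29 / 10 = 2.9000
UCL = c̄ + 3√c̄ = 2.9000 + 3 × √2.9000 = 2.9000 + 3 × 1.7029 = 8.0088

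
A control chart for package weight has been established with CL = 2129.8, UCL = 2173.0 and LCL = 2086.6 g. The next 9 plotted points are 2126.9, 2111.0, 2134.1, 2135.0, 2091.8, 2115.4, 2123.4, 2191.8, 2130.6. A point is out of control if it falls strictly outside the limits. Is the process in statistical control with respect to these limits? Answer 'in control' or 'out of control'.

out of control

Compare each point to [2086.6, 2173.0]: sample 8 = 2191.8 > UCL.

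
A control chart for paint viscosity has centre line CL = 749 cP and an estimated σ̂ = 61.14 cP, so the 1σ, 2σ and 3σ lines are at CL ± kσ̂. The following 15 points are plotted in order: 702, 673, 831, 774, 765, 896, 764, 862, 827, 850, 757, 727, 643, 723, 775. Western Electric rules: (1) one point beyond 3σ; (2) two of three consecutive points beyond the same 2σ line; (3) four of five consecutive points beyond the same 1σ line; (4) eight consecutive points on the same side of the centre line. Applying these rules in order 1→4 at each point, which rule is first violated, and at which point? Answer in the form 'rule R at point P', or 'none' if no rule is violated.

Zone of each point (C = within 1σ̂, B = 1σ̂–2σ̂, A = 2σ̂–3σ̂, * = beyond 3σ̂; sign = side of CL): 1:-C, 2:-B, 3:+B, 4:+C, 5:+C, 6:+A, 7:+C, 8:+B, 9:+B, 10:+B, 11:+C, 12:-C, 13:-B, 14:-C, 15:+C
Rule 3 (four of five consecutive points beyond the same 1σ limit) is satisfied at point 10.

rule 3 at point 10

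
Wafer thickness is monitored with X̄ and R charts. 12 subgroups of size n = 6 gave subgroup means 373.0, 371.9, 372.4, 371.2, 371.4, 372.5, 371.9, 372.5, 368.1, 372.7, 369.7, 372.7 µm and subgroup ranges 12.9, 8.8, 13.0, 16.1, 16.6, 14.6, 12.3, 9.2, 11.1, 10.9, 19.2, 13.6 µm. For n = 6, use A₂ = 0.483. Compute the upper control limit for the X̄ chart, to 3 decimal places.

378.038

X̄̄ = (373.0 + 371.9 + 372.4 + 371.2 + 371.4 + 372.5 + 371.9 + 372.5 + 368.1 + 372.7 + 369.7 + 372.7) / 12 = 4460.0000 / 12 = 371.6667
R̄ = (12.9 + 8.8 + 13.0 + 16.1 + 16.6 + 14.6 + 12.3 + 9.2 + 11.1 + 10.9 + 19.2 + 13.6) / 12 = 158.3000 / 12 = 13.1917
UCL = X̄̄ + A₂·R̄ = 371.6667 + 0.483 × 13.1917 = 378.0382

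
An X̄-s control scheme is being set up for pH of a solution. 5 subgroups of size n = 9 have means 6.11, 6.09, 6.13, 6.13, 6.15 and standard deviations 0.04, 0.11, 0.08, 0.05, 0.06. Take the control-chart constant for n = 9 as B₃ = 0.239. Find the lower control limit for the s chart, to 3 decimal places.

s̄ = (0.04 + 0.11 + 0.08 + 0.05 + 0.06) / 5 = 0.0680
LCL_s = B₃·s̄ = 0.239 × 0.0680 = 0.0163

0.016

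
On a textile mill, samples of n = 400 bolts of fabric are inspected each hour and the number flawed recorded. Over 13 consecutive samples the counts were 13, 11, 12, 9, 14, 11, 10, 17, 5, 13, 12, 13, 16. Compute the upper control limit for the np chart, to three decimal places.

p̄ = Σdᵢ / (k·n) = 156 / (13 × 400) = 0.03000
UCL = np̄ + 3·√(np̄(1−p̄)) = 12.0000 + 3 × √(12.0000×0.97000) = 12.0000 + 3 × 3.4117 = 22.2352

22.235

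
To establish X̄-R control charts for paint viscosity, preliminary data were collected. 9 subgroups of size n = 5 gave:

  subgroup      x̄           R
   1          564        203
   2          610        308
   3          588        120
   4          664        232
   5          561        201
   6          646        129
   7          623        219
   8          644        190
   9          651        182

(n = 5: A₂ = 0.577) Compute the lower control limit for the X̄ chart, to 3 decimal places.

X̄̄ = (564 + 610 + 588 + 664 + 561 + 646 + 623 + 644 + 651) / 9 = 5551.0000 / 9 = 616.7778
R̄ = (203 + 308 + 120 + 232 + 201 + 129 + 219 + 190 + 182) / 9 = 1784.0000 / 9 = 198.2222
LCL = X̄̄ − A₂·R̄ = 616.7778 − 0.577 × 198.2222 = 502.4036

502.404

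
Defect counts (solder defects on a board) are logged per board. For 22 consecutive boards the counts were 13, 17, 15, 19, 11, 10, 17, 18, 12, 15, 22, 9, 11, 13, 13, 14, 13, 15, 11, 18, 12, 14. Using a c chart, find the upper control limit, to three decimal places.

25.479

c̄ = (13 + 17 + 15 + 19 + 11 + 10 + 17 + 18 + 12 + 15 + 22 + 9 + 11 + 13 + 13 + 14 + 13 + 15 + 11 + 18 + 12 + 14) / 22 = 312 / 22 = 14.1818
UCL = c̄ + 3√c̄ = 14.1818 + 3 × √14.1818 = 14.1818 + 3 × 3.7659 = 25.4794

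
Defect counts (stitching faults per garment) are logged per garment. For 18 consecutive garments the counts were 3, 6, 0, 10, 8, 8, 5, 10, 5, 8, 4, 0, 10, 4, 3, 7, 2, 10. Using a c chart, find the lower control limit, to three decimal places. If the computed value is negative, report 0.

c̄ = (3 + 6 + 0 + 10 + 8 + 8 + 5 + 10 + 5 + 8 + 4 + 0 + 10 + 4 + 3 + 7 + 2 + 10) / 18 = 103 / 18 = 5.7222
LCL = c̄ − 3√c̄ = 5.7222 − 3 × 2.3921 = -1.4541 → 0 (cannot be negative)

0.000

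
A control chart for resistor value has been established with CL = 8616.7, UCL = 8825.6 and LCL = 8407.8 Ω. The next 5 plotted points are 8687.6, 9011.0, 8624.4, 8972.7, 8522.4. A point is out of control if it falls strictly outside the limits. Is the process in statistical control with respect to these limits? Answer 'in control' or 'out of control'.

Compare each point to [8407.8, 8825.6]: sample 2 = 9011.0 > UCL; sample 4 = 8972.7 > UCL.

out of control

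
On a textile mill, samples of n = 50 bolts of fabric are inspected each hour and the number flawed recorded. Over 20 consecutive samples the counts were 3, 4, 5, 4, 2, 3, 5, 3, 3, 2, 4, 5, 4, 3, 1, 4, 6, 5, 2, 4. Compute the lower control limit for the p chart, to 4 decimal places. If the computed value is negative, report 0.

p̄ = Σdᵢ / (k·n) = 72 / (20 × 50) = 0.07200
LCL = p̄ − 3·√(p̄(1−p̄)/n) = 0.07200 − 3 × 0.03656 = -0.03767 → 0 (negative, so LCL = 0)

0.0000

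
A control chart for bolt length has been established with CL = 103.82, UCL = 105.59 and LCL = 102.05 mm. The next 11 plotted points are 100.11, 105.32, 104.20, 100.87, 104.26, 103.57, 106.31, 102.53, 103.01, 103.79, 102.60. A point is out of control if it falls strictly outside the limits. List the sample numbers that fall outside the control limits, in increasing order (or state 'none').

Compare each point to [102.05, 105.59]: sample 1 = 100.11 < LCL; sample 4 = 100.87 < LCL; sample 7 = 106.31 > UCL.

1, 4, 7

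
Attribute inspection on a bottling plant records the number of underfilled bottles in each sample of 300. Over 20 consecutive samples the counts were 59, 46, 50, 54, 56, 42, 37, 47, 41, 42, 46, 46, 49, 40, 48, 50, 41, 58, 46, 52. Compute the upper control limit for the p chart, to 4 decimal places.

0.2216

p̄ = Σdᵢ / (k·n) = 950 / (20 × 300) = 0.15833
UCL = p̄ + 3·√(p̄(1−p̄)/n) = 0.15833 + 3 × √(0.15833×0.84167/300) = 0.15833 + 3 × 0.02108 = 0.22156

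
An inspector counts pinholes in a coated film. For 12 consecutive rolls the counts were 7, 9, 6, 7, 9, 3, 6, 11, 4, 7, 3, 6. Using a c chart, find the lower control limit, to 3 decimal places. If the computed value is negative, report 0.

c̄ = (7 + 9 + 6 + 7 + 9 + 3 + 6 + 11 + 4 + 7 + 3 + 6) / 12 = 78 / 12 = 6.5000
LCL = c̄ − 3√c̄ = 6.5000 − 3 × 2.5495 = -1.1485 → 0 (cannot be negative)

0.000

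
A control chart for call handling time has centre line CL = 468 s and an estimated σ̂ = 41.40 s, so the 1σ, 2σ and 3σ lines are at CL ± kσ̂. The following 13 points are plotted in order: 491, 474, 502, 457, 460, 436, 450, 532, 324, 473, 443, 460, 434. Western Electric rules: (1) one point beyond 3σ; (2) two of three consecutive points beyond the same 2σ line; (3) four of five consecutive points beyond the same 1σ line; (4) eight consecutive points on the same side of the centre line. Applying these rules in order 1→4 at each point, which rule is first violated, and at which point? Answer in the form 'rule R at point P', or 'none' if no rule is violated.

rule 1 at point 9

Zone of each point (C = within 1σ̂, B = 1σ̂–2σ̂, A = 2σ̂–3σ̂, * = beyond 3σ̂; sign = side of CL): 1:+C, 2:+C, 3:+C, 4:-C, 5:-C, 6:-C, 7:-C, 8:+B, 9:-*, 10:+C, 11:-C, 12:-C, 13:-C
Rule 1 (one point beyond the 3σ limits) is satisfied at point 9.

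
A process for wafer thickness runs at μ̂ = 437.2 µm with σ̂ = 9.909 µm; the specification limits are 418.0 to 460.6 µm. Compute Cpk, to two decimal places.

Cpu = (USL − μ̂) / (3σ̂) = (460.6 − 437.2) / (3 × 9.909) = 0.7872; Cpl = (μ̂ − LSL) / (3σ̂) = (437.2 − 418.0) / (3 × 9.909) = 0.6459; Cpk = min(Cpu, Cpl) = 0.6459

0.65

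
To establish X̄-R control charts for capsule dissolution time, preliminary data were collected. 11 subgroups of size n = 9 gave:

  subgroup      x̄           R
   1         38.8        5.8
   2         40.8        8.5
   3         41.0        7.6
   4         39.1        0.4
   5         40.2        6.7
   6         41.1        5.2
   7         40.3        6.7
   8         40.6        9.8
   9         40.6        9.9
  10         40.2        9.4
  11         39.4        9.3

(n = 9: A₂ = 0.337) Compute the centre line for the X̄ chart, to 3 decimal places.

X̄̄ = (38.8 + 40.8 + 41.0 + 39.1 + 40.2 + 41.1 + 40.3 + 40.6 + 40.6 + 40.2 + 39.4) / 11 = 442.1000 / 11 = 40.1909
CL = X̄̄ = 40.1909

40.191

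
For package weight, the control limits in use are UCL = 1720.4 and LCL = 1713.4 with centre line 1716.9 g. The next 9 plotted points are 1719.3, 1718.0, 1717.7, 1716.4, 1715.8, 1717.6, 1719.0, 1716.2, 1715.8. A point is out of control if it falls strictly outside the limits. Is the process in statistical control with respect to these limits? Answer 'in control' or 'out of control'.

in control

All 9 points lie within [1713.4, 1720.4].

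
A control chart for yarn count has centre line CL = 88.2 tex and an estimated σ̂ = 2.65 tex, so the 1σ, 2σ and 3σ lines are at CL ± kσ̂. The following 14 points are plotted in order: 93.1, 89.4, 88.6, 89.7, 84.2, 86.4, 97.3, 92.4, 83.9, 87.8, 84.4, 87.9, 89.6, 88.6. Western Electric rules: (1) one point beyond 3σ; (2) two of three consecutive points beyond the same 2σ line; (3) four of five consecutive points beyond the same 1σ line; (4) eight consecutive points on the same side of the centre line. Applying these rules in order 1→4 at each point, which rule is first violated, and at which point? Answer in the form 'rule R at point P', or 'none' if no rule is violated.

Zone of each point (C = within 1σ̂, B = 1σ̂–2σ̂, A = 2σ̂–3σ̂, * = beyond 3σ̂; sign = side of CL): 1:+B, 2:+C, 3:+C, 4:+C, 5:-B, 6:-C, 7:+*, 8:+B, 9:-B, 10:-C, 11:-B, 12:-C, 13:+C, 14:+C
Rule 1 (one point beyond the 3σ limits) is satisfied at point 7.

rule 1 at point 7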